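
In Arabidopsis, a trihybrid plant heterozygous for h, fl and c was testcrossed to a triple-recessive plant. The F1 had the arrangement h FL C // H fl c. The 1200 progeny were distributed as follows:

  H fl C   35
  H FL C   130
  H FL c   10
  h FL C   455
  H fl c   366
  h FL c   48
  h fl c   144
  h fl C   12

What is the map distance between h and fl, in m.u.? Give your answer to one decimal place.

24.7 m.u.

The two rarest classes, h fl C and H FL c, are the double crossovers. Comparing them with the parentals, only the fl allele has switched, so fl is the middle locus and the order is h – fl – c.
Crossovers in the h–fl interval produce the single-crossover classes H FL C and h fl c (130 + 144 = 274) plus the double crossovers (22).
RF(h–fl) = (274 + 22) / 1200 = 296/1200 = 0.2467 → 24.7 m.u.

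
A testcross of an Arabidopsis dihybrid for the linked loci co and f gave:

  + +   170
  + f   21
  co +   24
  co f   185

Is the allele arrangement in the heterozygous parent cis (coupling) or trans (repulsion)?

The two most frequent classes are + + (170) and co f (185); these are the parental (non-recombinant) types.
So the F1 carried + + on one chromosome and co f on the other — the recessive alleles are on the same chromosome (cis / coupling).

cis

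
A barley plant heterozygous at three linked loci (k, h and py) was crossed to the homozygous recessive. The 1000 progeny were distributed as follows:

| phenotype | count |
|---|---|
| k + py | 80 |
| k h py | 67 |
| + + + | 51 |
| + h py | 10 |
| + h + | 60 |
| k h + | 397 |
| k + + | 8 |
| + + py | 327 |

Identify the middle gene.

h

The two most frequent reciprocal classes, k h + and + + py, are the parental types, so the F1 was k h + / + + py.
The two rarest classes, k + + and + h py, are the double crossovers. Comparing them with the parentals, only the h allele has switched, so h is the middle locus and the order is k – h – py.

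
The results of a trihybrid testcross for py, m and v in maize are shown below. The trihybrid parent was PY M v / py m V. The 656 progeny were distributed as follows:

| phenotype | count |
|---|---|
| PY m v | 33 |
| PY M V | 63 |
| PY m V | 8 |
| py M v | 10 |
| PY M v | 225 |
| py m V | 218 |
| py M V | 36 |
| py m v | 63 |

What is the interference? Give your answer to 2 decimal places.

0.06

The two rarest classes, py M v and PY m V, are the double crossovers. Comparing them with the parentals, only the py allele has switched, so py is the middle locus and the order is v – py – m.
v–py: (126 + 18)/656 = 0.2195; py–m: (69 + 18)/656 = 0.1326.
Expected DCO frequency = 0.2195 × 0.1326 ≈ 0.02911; observed = 18/656 ≈ 0.02744.
Coefficient of coincidence = 0.02744/0.02911 ≈ 0.94; interference = 1 − 0.94 = 0.06.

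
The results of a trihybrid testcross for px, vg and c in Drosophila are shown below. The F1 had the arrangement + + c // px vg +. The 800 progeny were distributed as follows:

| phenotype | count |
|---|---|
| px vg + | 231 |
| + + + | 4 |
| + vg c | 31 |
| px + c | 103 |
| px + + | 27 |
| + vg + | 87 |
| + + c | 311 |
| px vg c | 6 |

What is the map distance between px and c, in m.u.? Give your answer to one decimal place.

The two rarest classes, + + + and px vg c, are the double crossovers. Comparing them with the parentals, only the c allele has switched, so c is the middle locus and the order is vg – c – px.
Crossovers in the c–px interval produce the single-crossover classes px + c and + vg + (103 + 87 = 190) plus the double crossovers (10).
RF(c–px) = (190 + 10) / 800 = 200/800 = 0.2500 → 25.0 m.u.

25.0 m.u.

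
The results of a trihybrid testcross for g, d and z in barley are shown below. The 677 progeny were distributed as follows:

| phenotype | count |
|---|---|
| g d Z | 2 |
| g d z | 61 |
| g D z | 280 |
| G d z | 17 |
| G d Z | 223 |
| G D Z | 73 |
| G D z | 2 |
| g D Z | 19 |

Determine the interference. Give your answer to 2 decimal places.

The two most frequent reciprocal classes, g D z and G d Z, are the parental types, so the F1 was g D z / G d Z.
The two rarest classes, G D z and g d Z, are the double crossovers. Comparing them with the parentals, only the g allele has switched, so g is the middle locus and the order is d – g – z.
d–g: (134 + 4)/677 = 0.2038; g–z: (36 + 4)/677 = 0.0591.
Expected DCO frequency = 0.2038 × 0.0591 ≈ 0.01204; observed = 4/677 ≈ 0.00591.
Coefficient of coincidence = 0.00591/0.01204 ≈ 0.49; interference = 1 − 0.49 = 0.51.

0.51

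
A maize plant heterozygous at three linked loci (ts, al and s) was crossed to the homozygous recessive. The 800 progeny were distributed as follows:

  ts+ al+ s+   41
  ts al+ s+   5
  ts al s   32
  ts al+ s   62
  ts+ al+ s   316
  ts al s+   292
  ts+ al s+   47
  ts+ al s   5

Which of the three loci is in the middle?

The two most frequent reciprocal classes, ts al s+ and ts+ al+ s, are the parental types, so the F1 was ts al s+ / ts+ al+ s.
The two rarest classes, ts al+ s+ and ts+ al s, are the double crossovers. Comparing them with the parentals, only the al allele has switched, so al is the middle locus and the order is s – al – ts.

al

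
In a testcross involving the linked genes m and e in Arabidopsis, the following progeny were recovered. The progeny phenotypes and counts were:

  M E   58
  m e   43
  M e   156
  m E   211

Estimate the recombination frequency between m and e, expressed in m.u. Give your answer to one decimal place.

21.6 m.u.

The two most frequent classes, M e (156) and m E (211), are the parental types, so the F1 was M e / m E.
The recombinant classes are M E and m e: 58 + 43 = 101.
Recombination frequency = 101/468 = 0.2158 ≈ 21.6%, i.e. 21.6 m.u.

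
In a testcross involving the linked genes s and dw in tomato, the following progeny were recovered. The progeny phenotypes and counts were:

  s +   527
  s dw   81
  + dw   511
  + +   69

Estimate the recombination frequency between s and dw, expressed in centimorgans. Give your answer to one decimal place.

12.6 centimorgans

The two most frequent classes, + dw (511) and s + (527), are the parental types, so the F1 was + dw / s +.
The recombinant classes are + + and s dw: 69 + 81 = 150.
Recombination frequency = 150/1188 = 0.1263 ≈ 12.6%, i.e. 12.6 centimorgans.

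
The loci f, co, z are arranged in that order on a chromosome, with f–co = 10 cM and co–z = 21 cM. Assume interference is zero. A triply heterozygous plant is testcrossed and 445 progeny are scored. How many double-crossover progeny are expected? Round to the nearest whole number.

Map distances give recombination frequencies of 0.100 and 0.210 for the two intervals.
With no interference, expected double-crossover frequency = 0.100 × 0.210 = 0.02100.
Expected number = 0.02100 × 445 = 9.35 ≈ 9.

9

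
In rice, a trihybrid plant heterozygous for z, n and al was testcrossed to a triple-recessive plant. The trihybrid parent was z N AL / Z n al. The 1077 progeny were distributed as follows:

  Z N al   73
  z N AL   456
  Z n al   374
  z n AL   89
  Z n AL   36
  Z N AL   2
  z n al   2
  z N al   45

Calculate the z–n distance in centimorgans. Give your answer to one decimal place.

15.4 centimorgans

The two rarest classes, Z N AL and z n al, are the double crossovers. Comparing them with the parentals, only the z allele has switched, so z is the middle locus and the order is n – z – al.
Crossovers in the n–z interval produce the single-crossover classes z n AL and Z N al (89 + 73 = 162) plus the double crossovers (4).
RF(n–z) = (162 + 4) / 1077 = 166/1077 = 0.1541 → 15.4 centimorgans.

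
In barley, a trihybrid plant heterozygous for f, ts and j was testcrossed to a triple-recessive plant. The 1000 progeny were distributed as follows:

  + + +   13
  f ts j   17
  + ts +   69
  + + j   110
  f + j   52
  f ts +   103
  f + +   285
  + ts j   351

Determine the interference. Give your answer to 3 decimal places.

The two most frequent reciprocal classes, + ts j and f + +, are the parental types, so the F1 was + ts j / f + +.
The two rarest classes, f ts j and + + +, are the double crossovers. Comparing them with the parentals, only the f allele has switched, so f is the middle locus and the order is ts – f – j.
ts–f: (213 + 30)/1000 = 0.2430; f–j: (121 + 30)/1000 = 0.1510.
Expected DCO frequency = 0.2430 × 0.1510 ≈ 0.03669; observed = 30/1000 ≈ 0.03000.
Coefficient of coincidence = 0.03000/0.03669 ≈ 0.818; interference = 1 − 0.818 = 0.182.

0.182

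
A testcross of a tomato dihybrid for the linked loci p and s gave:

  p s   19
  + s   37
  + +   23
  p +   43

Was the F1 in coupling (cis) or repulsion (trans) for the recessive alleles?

trans

The two most frequent classes are + s (37) and p + (43); these are the parental (non-recombinant) types.
So the F1 carried + s on one chromosome and p + on the other — the recessive alleles are on opposite chromosomes (trans / repulsion).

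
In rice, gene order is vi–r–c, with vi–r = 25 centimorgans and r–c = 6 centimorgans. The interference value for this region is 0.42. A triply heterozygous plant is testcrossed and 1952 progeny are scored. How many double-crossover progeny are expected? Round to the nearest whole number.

17

Map distances give recombination frequencies of 0.250 and 0.060 for the two intervals.
With interference 0.42 (so coincidence = 0.58), expected double-crossover frequency = 0.250 × 0.060 × 0.58 = 0.00870.
Expected number = 0.00870 × 1952 = 16.98 ≈ 17.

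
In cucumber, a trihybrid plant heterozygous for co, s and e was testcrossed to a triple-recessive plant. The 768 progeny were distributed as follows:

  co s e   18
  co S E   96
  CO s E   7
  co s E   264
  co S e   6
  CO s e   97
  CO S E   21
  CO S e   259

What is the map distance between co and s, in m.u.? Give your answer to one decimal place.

26.8 m.u.

The two most frequent reciprocal classes, CO S e and co s E, are the parental types, so the F1 was CO S e / co s E.
The two rarest classes, co S e and CO s E, are the double crossovers. Comparing them with the parentals, only the co allele has switched, so co is the middle locus and the order is e – co – s.
Crossovers in the co–s interval produce the single-crossover classes CO s e and co S E (97 + 96 = 193) plus the double crossovers (13).
RF(co–s) = (193 + 13) / 768 = 206/768 = 0.2682 → 26.8 m.u.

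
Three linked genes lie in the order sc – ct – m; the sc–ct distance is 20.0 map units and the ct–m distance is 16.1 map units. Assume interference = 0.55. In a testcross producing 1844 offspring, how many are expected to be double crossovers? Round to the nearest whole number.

Map distances give recombination frequencies of 0.200 and 0.161 for the two intervals.
With interference 0.55 (so coincidence = 0.45), expected double-crossover frequency = 0.200 × 0.161 × 0.45 = 0.01449.
Expected number = 0.01449 × 1844 = 26.72 ≈ 27.

27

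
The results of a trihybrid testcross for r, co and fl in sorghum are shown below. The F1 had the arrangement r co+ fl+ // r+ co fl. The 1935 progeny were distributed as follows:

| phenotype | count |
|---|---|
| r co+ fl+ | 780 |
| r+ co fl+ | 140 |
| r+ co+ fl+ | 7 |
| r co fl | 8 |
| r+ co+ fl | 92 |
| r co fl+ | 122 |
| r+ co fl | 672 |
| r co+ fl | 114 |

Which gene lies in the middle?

r

The two rarest classes, r+ co+ fl+ and r co fl, are the double crossovers. Comparing them with the parentals, only the r allele has switched, so r is the middle locus and the order is fl – r – co.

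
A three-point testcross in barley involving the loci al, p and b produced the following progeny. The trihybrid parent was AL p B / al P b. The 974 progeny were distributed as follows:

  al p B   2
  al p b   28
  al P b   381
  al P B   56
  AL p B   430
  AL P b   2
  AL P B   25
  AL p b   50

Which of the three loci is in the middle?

al

The two rarest classes, al p B and AL P b, are the double crossovers. Comparing them with the parentals, only the al allele has switched, so al is the middle locus and the order is b – al – p.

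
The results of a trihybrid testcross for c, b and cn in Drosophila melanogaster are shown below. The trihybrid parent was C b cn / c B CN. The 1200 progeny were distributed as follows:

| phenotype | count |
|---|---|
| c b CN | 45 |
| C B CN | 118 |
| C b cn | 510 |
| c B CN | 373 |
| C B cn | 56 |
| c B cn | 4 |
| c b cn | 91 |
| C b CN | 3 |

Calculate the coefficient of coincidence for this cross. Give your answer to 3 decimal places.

0.360

The two rarest classes, C b CN and c B cn, are the double crossovers. Comparing them with the parentals, only the cn allele has switched, so cn is the middle locus and the order is c – cn – b.
c–cn: (209 + 7)/1200 = 0.1800; cn–b: (101 + 7)/1200 = 0.0900.
Expected DCO frequency = 0.1800 × 0.0900 ≈ 0.01620; observed = 7/1200 ≈ 0.00583.
Coefficient of coincidence = 0.00583/0.01620 ≈ 0.360.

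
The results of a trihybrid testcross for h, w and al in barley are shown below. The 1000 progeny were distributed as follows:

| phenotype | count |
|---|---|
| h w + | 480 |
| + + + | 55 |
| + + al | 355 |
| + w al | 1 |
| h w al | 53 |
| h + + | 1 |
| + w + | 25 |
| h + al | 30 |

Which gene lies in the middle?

w

The two most frequent reciprocal classes, + + al and h w +, are the parental types, so the F1 was + + al / h w +.
The two rarest classes, + w al and h + +, are the double crossovers. Comparing them with the parentals, only the w allele has switched, so w is the middle locus and the order is al – w – h.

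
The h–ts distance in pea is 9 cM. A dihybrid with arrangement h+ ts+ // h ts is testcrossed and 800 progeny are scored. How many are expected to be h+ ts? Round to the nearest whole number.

36

A map distance of 9 cM corresponds to a recombination frequency of 0.090.
The F1 is h+ ts+ / h ts, so h+ ts is a recombinant gamete class with expected frequency r/2 = 0.090/2 = 0.0450.
Expected number = 0.0450 × 800 = 36.00 ≈ 36.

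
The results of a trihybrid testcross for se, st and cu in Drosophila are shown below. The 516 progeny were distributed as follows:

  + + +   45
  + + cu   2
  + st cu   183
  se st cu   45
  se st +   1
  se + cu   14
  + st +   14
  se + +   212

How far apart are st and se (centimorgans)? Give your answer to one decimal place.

18.0 centimorgans

The two most frequent reciprocal classes, se + + and + st cu, are the parental types, so the F1 was se + + / + st cu.
The two rarest classes, se st + and + + cu, are the double crossovers. Comparing them with the parentals, only the st allele has switched, so st is the middle locus and the order is se – st – cu.
Crossovers in the se–st interval produce the single-crossover classes + + + and se st cu (45 + 45 = 90) plus the double crossovers (3).
RF(se–st) = (90 + 3) / 516 = 93/516 = 0.1802 → 18.0 centimorgans.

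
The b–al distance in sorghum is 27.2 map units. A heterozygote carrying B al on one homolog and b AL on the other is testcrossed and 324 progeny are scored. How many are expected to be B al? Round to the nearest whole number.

A map distance of 27.2 map units corresponds to a recombination frequency of 0.272.
The F1 is B al / b AL, so B al is a parental gamete class with expected frequency (1 − r)/2 = 0.728/2 = 0.3640.
Expected number = 0.3640 × 324 = 117.94 ≈ 118.

118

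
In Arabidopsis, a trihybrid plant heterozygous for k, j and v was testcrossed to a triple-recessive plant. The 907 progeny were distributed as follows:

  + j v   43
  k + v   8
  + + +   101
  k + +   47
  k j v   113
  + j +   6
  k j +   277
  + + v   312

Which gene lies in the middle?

k

The two most frequent reciprocal classes, + + v and k j +, are the parental types, so the F1 was + + v / k j +.
The two rarest classes, k + v and + j +, are the double crossovers. Comparing them with the parentals, only the k allele has switched, so k is the middle locus and the order is j – k – v.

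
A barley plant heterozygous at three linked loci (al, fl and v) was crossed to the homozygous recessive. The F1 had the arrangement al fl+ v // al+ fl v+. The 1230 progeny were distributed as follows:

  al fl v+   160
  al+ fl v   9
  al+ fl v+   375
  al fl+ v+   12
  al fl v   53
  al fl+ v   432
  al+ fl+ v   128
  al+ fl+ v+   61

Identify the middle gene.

The two rarest classes, al fl+ v+ and al+ fl v, are the double crossovers. Comparing them with the parentals, only the v allele has switched, so v is the middle locus and the order is al – v – fl.

v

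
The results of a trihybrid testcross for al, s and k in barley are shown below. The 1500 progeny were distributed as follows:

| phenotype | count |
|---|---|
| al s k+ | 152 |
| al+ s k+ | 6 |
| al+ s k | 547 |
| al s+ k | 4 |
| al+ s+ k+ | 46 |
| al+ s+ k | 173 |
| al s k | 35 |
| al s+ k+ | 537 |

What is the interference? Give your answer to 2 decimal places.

The two most frequent reciprocal classes, al s+ k+ and al+ s k, are the parental types, so the F1 was al s+ k+ / al+ s k.
The two rarest classes, al s+ k and al+ s k+, are the double crossovers. Comparing them with the parentals, only the k allele has switched, so k is the middle locus and the order is s – k – al.
s–k: (325 + 10)/1500 = 0.2233; k–al: (81 + 10)/1500 = 0.0607.
Expected DCO frequency = 0.2233 × 0.0607 ≈ 0.01355; observed = 10/1500 ≈ 0.00667.
Coefficient of coincidence = 0.00667/0.01355 ≈ 0.49; interference = 1 − 0.49 = 0.51.

0.51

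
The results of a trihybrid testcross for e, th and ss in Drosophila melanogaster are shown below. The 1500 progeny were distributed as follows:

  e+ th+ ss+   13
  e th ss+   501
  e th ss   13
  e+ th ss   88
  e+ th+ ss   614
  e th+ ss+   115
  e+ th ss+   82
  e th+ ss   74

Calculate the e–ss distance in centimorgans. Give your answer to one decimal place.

12.1 centimorgans

The two most frequent reciprocal classes, e+ th+ ss and e th ss+, are the parental types, so the F1 was e+ th+ ss / e th ss+.
The two rarest classes, e+ th+ ss+ and e th ss, are the double crossovers. Comparing them with the parentals, only the ss allele has switched, so ss is the middle locus and the order is th – ss – e.
Crossovers in the ss–e interval produce the single-crossover classes e th+ ss and e+ th ss+ (74 + 82 = 156) plus the double crossovers (26).
RF(ss–e) = (156 + 26) / 1500 = 182/1500 = 0.1213 → 12.1 centimorgans.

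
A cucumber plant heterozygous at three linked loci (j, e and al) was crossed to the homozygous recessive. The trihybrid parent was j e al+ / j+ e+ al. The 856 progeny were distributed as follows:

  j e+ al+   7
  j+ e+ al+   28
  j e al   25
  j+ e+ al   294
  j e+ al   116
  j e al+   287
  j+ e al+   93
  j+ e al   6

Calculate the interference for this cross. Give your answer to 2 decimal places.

The two rarest classes, j e+ al+ and j+ e al, are the double crossovers. Comparing them with the parentals, only the e allele has switched, so e is the middle locus and the order is j – e – al.
j–e: (209 + 13)/856 = 0.2593; e–al: (53 + 13)/856 = 0.0771.
Expected DCO frequency = 0.2593 × 0.0771 ≈ 0.01999; observed = 13/856 ≈ 0.01519.
Coefficient of coincidence = 0.01519/0.01999 ≈ 0.76; interference = 1 − 0.76 = 0.24.

0.24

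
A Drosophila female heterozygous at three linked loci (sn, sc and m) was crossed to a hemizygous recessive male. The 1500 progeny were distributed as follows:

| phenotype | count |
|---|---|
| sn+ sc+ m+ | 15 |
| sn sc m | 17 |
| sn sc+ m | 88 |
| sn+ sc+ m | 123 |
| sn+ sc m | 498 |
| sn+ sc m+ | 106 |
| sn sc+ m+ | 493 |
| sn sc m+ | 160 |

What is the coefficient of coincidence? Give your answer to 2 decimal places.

The two most frequent reciprocal classes, sn sc+ m+ and sn+ sc m, are the parental types, so the F1 was sn sc+ m+ / sn+ sc m.
The two rarest classes, sn+ sc+ m+ and sn sc m, are the double crossovers. Comparing them with the parentals, only the sn allele has switched, so sn is the middle locus and the order is m – sn – sc.
m–sn: (194 + 32)/1500 = 0.1507; sn–sc: (283 + 32)/1500 = 0.2100.
Expected DCO frequency = 0.1507 × 0.2100 ≈ 0.03165; observed = 32/1500 ≈ 0.02133.
Coefficient of coincidence = 0.02133/0.03165 ≈ 0.67.

0.67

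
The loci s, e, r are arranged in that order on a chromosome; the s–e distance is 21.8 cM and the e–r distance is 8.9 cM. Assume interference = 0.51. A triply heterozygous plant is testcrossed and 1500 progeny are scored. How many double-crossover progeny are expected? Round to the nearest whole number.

Map distances give recombination frequencies of 0.218 and 0.089 for the two intervals.
With interference 0.51 (so coincidence = 0.49), expected double-crossover frequency = 0.218 × 0.089 × 0.49 = 0.00951.
Expected number = 0.00951 × 1500 = 14.26 ≈ 14.

14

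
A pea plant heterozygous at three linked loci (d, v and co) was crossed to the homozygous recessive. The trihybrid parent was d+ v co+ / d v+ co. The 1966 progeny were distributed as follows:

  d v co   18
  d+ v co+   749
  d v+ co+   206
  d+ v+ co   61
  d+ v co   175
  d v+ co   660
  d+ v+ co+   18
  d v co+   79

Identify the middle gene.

v

The two rarest classes, d+ v+ co+ and d v co, are the double crossovers. Comparing them with the parentals, only the v allele has switched, so v is the middle locus and the order is d – v – co.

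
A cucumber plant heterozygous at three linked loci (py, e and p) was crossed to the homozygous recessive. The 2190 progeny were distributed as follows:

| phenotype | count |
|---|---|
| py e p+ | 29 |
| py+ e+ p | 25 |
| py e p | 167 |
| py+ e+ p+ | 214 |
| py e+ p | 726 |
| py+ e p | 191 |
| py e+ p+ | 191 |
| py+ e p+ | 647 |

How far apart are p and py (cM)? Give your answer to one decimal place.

19.9 cM

The two most frequent reciprocal classes, py+ e p+ and py e+ p, are the parental types, so the F1 was py+ e p+ / py e+ p.
The two rarest classes, py e p+ and py+ e+ p, are the double crossovers. Comparing them with the parentals, only the py allele has switched, so py is the middle locus and the order is e – py – p.
Crossovers in the py–p interval produce the single-crossover classes py+ e p and py e+ p+ (191 + 191 = 382) plus the double crossovers (54).
RF(py–p) = (382 + 54) / 2190 = 436/2190 = 0.1991 → 19.9 cM.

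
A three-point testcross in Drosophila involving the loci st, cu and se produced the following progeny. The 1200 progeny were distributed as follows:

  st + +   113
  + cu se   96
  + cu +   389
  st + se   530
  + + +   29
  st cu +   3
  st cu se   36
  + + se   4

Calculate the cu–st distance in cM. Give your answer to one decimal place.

6.0 cM

The two most frequent reciprocal classes, + cu + and st + se, are the parental types, so the F1 was + cu + / st + se.
The two rarest classes, st cu + and + + se, are the double crossovers. Comparing them with the parentals, only the st allele has switched, so st is the middle locus and the order is cu – st – se.
Crossovers in the cu–st interval produce the single-crossover classes + + + and st cu se (29 + 36 = 65) plus the double crossovers (7).
RF(cu–st) = (65 + 7) / 1200 = 72/1200 = 0.0600 → 6.0 cM.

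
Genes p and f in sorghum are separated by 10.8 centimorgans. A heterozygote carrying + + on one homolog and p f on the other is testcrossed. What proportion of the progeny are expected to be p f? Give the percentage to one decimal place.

44.6%

A map distance of 10.8 centimorgans corresponds to a recombination frequency of 0.108.
The F1 is + + / p f, so p f is a parental gamete class with expected frequency (1 − r)/2 = 0.892/2 = 0.4460.
That is 0.4460 = 44.6% of the progeny.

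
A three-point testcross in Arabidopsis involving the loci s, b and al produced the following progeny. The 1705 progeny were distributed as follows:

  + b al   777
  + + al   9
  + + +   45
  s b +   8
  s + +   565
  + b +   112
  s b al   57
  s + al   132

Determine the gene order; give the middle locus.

The two most frequent reciprocal classes, s + + and + b al, are the parental types, so the F1 was s + + / + b al.
The two rarest classes, s b + and + + al, are the double crossovers. Comparing them with the parentals, only the b allele has switched, so b is the middle locus and the order is al – b – s.

b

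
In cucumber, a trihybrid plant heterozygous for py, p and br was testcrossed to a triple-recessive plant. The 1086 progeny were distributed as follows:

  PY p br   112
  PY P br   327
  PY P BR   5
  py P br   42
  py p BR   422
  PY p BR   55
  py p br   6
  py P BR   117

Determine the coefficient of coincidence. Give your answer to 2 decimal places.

0.46

The two most frequent reciprocal classes, PY P br and py p BR, are the parental types, so the F1 was PY P br / py p BR.
The two rarest classes, PY P BR and py p br, are the double crossovers. Comparing them with the parentals, only the br allele has switched, so br is the middle locus and the order is py – br – p.
py–br: (97 + 11)/1086 = 0.0994; br–p: (229 + 11)/1086 = 0.2210.
Expected DCO frequency = 0.0994 × 0.2210 ≈ 0.02197; observed = 11/1086 ≈ 0.01013.
Coefficient of coincidence = 0.01013/0.02197 ≈ 0.46.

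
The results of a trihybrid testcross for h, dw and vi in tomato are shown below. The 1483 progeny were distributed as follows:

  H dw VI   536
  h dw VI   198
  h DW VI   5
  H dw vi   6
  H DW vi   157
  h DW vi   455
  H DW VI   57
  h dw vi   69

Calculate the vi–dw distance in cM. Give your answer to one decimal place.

The two most frequent reciprocal classes, H dw VI and h DW vi, are the parental types, so the F1 was H dw VI / h DW vi.
The two rarest classes, H dw vi and h DW VI, are the double crossovers. Comparing them with the parentals, only the vi allele has switched, so vi is the middle locus and the order is dw – vi – h.
Crossovers in the dw–vi interval produce the single-crossover classes H DW VI and h dw vi (57 + 69 = 126) plus the double crossovers (11).
RF(dw–vi) = (126 + 11) / 1483 = 137/1483 = 0.0924 → 9.2 cM.

9.2 cM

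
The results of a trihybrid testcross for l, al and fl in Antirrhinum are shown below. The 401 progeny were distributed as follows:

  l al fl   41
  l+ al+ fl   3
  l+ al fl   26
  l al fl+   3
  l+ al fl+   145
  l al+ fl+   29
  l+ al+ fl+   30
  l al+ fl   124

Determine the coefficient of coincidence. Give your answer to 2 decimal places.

The two most frequent reciprocal classes, l+ al fl+ and l al+ fl, are the parental types, so the F1 was l+ al fl+ / l al+ fl.
The two rarest classes, l al fl+ and l+ al+ fl, are the double crossovers. Comparing them with the parentals, only the l allele has switched, so l is the middle locus and the order is al – l – fl.
al–l: (71 + 6)/401 = 0.1920; l–fl: (55 + 6)/401 = 0.1521.
Expected DCO frequency = 0.1920 × 0.1521 ≈ 0.02920; observed = 6/401 ≈ 0.01496.
Coefficient of coincidence = 0.01496/0.02920 ≈ 0.51.

0.51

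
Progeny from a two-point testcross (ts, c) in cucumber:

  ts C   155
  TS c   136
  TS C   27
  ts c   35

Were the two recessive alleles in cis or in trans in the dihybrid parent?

The two most frequent classes are TS c (136) and ts C (155); these are the parental (non-recombinant) types.
So the F1 carried TS c on one chromosome and ts C on the other — the recessive alleles are on opposite chromosomes (trans / repulsion).

trans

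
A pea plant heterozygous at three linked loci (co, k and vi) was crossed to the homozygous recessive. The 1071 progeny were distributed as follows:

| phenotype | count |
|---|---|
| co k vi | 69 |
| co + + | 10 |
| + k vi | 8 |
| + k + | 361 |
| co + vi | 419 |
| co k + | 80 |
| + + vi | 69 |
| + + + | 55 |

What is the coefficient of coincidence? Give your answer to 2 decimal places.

0.81

The two most frequent reciprocal classes, co + vi and + k +, are the parental types, so the F1 was co + vi / + k +.
The two rarest classes, co + + and + k vi, are the double crossovers. Comparing them with the parentals, only the vi allele has switched, so vi is the middle locus and the order is k – vi – co.
k–vi: (124 + 18)/1071 = 0.1326; vi–co: (149 + 18)/1071 = 0.1559.
Expected DCO frequency = 0.1326 × 0.1559 ≈ 0.02067; observed = 18/1071 ≈ 0.01681.
Coefficient of coincidence = 0.01681/0.02067 ≈ 0.81.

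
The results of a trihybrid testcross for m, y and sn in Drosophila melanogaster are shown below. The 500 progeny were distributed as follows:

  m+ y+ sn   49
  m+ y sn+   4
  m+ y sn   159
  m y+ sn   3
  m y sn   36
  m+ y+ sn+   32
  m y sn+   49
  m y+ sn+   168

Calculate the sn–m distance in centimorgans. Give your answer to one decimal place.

15.0 centimorgans

The two most frequent reciprocal classes, m y+ sn+ and m+ y sn, are the parental types, so the F1 was m y+ sn+ / m+ y sn.
The two rarest classes, m y+ sn and m+ y sn+, are the double crossovers. Comparing them with the parentals, only the sn allele has switched, so sn is the middle locus and the order is m – sn – y.
Crossovers in the m–sn interval produce the single-crossover classes m+ y+ sn+ and m y sn (32 + 36 = 68) plus the double crossovers (7).
RF(m–sn) = (68 + 7) / 500 = 75/500 = 0.1500 → 15.0 centimorgans.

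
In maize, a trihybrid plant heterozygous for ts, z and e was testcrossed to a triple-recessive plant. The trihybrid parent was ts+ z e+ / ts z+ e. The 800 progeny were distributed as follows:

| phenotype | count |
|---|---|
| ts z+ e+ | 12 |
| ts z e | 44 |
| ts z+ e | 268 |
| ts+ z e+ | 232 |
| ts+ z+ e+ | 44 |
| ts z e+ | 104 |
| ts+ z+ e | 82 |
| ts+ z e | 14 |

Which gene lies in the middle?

e

The two rarest classes, ts+ z e and ts z+ e+, are the double crossovers. Comparing them with the parentals, only the e allele has switched, so e is the middle locus and the order is ts – e – z.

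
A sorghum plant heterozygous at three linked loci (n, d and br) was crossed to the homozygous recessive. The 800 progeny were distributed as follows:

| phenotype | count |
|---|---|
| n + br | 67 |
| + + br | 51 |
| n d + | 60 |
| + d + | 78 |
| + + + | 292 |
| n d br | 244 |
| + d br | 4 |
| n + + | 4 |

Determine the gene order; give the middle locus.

n

The two most frequent reciprocal classes, n d br and + + +, are the parental types, so the F1 was n d br / + + +.
The two rarest classes, + d br and n + +, are the double crossovers. Comparing them with the parentals, only the n allele has switched, so n is the middle locus and the order is d – n – br.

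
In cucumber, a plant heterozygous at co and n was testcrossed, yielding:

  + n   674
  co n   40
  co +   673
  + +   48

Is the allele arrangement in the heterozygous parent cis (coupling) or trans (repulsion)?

trans

The two most frequent classes are + n (674) and co + (673); these are the parental (non-recombinant) types.
So the F1 carried + n on one chromosome and co + on the other — the recessive alleles are on opposite chromosomes (trans / repulsion).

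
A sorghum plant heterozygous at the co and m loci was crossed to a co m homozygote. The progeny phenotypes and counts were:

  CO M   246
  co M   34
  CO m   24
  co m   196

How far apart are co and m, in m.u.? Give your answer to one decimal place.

The two most frequent classes, CO M (246) and co m (196), are the parental types, so the F1 was CO M / co m.
The recombinant classes are CO m and co M: 24 + 34 = 58.
Recombination frequency = 58/500 = 0.1160 ≈ 11.6%, i.e. 11.6 m.u.

11.6 m.u.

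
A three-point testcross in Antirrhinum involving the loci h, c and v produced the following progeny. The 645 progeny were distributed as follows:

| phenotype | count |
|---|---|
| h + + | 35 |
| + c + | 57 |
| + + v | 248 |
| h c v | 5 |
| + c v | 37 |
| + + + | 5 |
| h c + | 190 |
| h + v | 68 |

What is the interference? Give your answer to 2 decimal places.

The two most frequent reciprocal classes, + + v and h c +, are the parental types, so the F1 was + + v / h c +.
The two rarest classes, + + + and h c v, are the double crossovers. Comparing them with the parentals, only the v allele has switched, so v is the middle locus and the order is h – v – c.
h–v: (125 + 10)/645 = 0.2093; v–c: (72 + 10)/645 = 0.1271.
Expected DCO frequency = 0.2093 × 0.1271 ≈ 0.02660; observed = 10/645 ≈ 0.01550.
Coefficient of coincidence = 0.01550/0.02660 ≈ 0.58; interference = 1 − 0.58 = 0.42.

0.42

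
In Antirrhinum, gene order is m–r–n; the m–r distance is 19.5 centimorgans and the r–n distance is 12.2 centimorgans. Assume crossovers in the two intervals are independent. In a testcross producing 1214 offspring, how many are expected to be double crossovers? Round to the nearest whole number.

29

Map distances give recombination frequencies of 0.195 and 0.122 for the two intervals.
With no interference, expected double-crossover frequency = 0.195 × 0.122 = 0.02379.
Expected number = 0.02379 × 1214 = 28.88 ≈ 29.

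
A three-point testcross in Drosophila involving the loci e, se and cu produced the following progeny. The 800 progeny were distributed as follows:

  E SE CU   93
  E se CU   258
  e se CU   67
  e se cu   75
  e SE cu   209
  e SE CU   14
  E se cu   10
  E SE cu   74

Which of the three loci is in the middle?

cu

The two most frequent reciprocal classes, e SE cu and E se CU, are the parental types, so the F1 was e SE cu / E se CU.
The two rarest classes, e SE CU and E se cu, are the double crossovers. Comparing them with the parentals, only the cu allele has switched, so cu is the middle locus and the order is se – cu – e.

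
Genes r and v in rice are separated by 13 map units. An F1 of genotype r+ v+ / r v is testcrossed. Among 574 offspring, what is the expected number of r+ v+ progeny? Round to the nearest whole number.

250

A map distance of 13 map units corresponds to a recombination frequency of 0.130.
The F1 is r+ v+ / r v, so r+ v+ is a parental gamete class with expected frequency (1 − r)/2 = 0.870/2 = 0.4350.
Expected number = 0.4350 × 574 = 249.69 ≈ 250.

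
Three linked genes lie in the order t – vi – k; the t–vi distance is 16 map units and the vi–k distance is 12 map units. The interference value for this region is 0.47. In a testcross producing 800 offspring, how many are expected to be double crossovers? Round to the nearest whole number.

Map distances give recombination frequencies of 0.160 and 0.120 for the two intervals.
With interference 0.47 (so coincidence = 0.53), expected double-crossover frequency = 0.160 × 0.120 × 0.53 = 0.01018.
Expected number = 0.01018 × 800 = 8.14 ≈ 8.

8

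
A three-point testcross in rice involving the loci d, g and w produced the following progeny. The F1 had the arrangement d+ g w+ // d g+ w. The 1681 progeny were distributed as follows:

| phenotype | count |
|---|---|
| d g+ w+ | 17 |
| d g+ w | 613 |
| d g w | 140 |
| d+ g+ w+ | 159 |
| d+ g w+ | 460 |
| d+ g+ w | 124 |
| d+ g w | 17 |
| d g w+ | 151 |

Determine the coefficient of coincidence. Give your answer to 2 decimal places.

0.56

The two rarest classes, d+ g w and d g+ w+, are the double crossovers. Comparing them with the parentals, only the w allele has switched, so w is the middle locus and the order is d – w – g.
d–w: (275 + 34)/1681 = 0.1838; w–g: (299 + 34)/1681 = 0.1981.
Expected DCO frequency = 0.1838 × 0.1981 ≈ 0.03641; observed = 34/1681 ≈ 0.02023.
Coefficient of coincidence = 0.02023/0.03641 ≈ 0.56.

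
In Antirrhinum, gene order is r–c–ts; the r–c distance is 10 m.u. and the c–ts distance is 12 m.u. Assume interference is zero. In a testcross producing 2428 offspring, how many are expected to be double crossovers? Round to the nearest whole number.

Map distances give recombination frequencies of 0.100 and 0.120 for the two intervals.
With no interference, expected double-crossover frequency = 0.100 × 0.120 = 0.01200.
Expected number = 0.01200 × 2428 = 29.14 ≈ 29.

29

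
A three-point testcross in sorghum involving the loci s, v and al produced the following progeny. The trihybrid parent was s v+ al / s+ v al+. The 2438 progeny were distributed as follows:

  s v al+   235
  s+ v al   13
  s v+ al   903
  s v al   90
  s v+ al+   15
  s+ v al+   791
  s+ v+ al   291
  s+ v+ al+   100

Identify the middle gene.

al

The two rarest classes, s v+ al+ and s+ v al, are the double crossovers. Comparing them with the parentals, only the al allele has switched, so al is the middle locus and the order is s – al – v.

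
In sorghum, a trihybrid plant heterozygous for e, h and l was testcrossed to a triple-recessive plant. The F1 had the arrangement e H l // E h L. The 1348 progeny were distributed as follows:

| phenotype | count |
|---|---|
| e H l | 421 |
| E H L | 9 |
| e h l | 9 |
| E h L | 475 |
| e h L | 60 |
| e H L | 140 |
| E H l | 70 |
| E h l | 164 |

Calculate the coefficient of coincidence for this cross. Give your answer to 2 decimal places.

The two rarest classes, e h l and E H L, are the double crossovers. Comparing them with the parentals, only the h allele has switched, so h is the middle locus and the order is l – h – e.
l–h: (304 + 18)/1348 = 0.2389; h–e: (130 + 18)/1348 = 0.1098.
Expected DCO frequency = 0.2389 × 0.1098 ≈ 0.02623; observed = 18/1348 ≈ 0.01335.
Coefficient of coincidence = 0.01335/0.02623 ≈ 0.51.

0.51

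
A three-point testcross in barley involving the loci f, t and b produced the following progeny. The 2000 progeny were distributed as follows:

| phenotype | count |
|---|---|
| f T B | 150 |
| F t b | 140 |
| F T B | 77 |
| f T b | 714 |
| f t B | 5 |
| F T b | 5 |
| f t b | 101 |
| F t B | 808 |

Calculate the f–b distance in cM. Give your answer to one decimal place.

15.0 cM

The two most frequent reciprocal classes, F t B and f T b, are the parental types, so the F1 was F t B / f T b.
The two rarest classes, f t B and F T b, are the double crossovers. Comparing them with the parentals, only the f allele has switched, so f is the middle locus and the order is t – f – b.
Crossovers in the f–b interval produce the single-crossover classes F t b and f T B (140 + 150 = 290) plus the double crossovers (10).
RF(f–b) = (290 + 10) / 2000 = 300/2000 = 0.1500 → 15.0 cM.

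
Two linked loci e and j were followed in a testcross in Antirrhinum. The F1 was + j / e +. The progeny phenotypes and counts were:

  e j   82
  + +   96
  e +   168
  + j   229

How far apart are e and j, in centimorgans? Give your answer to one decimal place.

The recombinant classes are + + and e j: 96 + 82 = 178.
Recombination frequency = 178/575 = 0.3096 ≈ 31.0%, i.e. 31.0 centimorgans.

31.0 centimorgans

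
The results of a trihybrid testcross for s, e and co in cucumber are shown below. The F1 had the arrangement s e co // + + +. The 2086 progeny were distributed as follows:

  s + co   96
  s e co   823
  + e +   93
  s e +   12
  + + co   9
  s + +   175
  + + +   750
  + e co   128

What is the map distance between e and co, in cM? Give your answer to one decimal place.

10.1 cM

The two rarest classes, s e + and + + co, are the double crossovers. Comparing them with the parentals, only the co allele has switched, so co is the middle locus and the order is e – co – s.
Crossovers in the e–co interval produce the single-crossover classes s + co and + e + (96 + 93 = 189) plus the double crossovers (21).
RF(e–co) = (189 + 21) / 2086 = 210/2086 = 0.1007 → 10.1 cM.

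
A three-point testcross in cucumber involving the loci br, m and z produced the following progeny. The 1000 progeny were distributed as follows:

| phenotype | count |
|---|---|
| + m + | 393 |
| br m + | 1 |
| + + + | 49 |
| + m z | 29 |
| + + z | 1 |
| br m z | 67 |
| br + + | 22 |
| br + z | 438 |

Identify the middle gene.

br

The two most frequent reciprocal classes, br + z and + m +, are the parental types, so the F1 was br + z / + m +.
The two rarest classes, + + z and br m +, are the double crossovers. Comparing them with the parentals, only the br allele has switched, so br is the middle locus and the order is z – br – m.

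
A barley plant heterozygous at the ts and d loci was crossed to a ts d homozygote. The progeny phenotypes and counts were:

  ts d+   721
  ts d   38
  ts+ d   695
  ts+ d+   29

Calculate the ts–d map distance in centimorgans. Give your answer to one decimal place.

The two most frequent classes, ts+ d (695) and ts d+ (721), are the parental types, so the F1 was ts+ d / ts d+.
The recombinant classes are ts+ d+ and ts d: 29 + 38 = 67.
Recombination frequency = 67/1483 = 0.0452 ≈ 4.5%, i.e. 4.5 centimorgans.

4.5 centimorgans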